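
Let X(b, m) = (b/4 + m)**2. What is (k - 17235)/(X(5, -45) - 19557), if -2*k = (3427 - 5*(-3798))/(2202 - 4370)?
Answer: 74708543/76499777 ≈ 0.97659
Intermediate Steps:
k = 22417/4336 (k = -(3427 - 5*(-3798))/(2*(2202 - 4370)) = -(3427 + 18990)/(2*(-2168)) = -22417*(-1)/(2*2168) = -1/2*(-22417/2168) = 22417/4336 ≈ 5.1700)
X(b, m) = (m + b/4)**2 (X(b, m) = (b*(1/4) + m)**2 = (b/4 + m)**2 = (m + b/4)**2)
(k - 17235)/(X(5, -45) - 19557) = (22417/4336 - 17235)/((5 + 4*(-45))**2/16 - 19557) = -74708543/(4336*((5 - 180)**2/16 - 19557)) = -74708543/(4336*((1/16)*(-175)**2 - 19557)) = -74708543/(4336*((1/16)*30625 - 19557)) = -74708543/(4336*(30625/16 - 19557)) = -74708543/(4336*(-282287/16)) = -74708543/4336*(-16/282287) = 74708543/76499777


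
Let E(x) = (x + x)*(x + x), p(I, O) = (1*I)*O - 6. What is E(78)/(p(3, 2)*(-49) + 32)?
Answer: 1521/2 ≈ 760.50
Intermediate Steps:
p(I, O) = -6 + I*O (p(I, O) = I*O - 6 = -6 + I*O)
E(x) = 4*x² (E(x) = (2*x)*(2*x) = 4*x²)
E(78)/(p(3, 2)*(-49) + 32) = (4*78²)/((-6 + 3*2)*(-49) + 32) = (4*6084)/((-6 + 6)*(-49) + 32) = 24336/(0*(-49) + 32) = 24336/(0 + 32) = 24336/32 = 24336*(1/32) = 1521/2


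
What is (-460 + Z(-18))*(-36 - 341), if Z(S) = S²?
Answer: 51272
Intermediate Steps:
(-460 + Z(-18))*(-36 - 341) = (-460 + (-18)²)*(-36 - 341) = (-460 + 324)*(-377) = -136*(-377) = 51272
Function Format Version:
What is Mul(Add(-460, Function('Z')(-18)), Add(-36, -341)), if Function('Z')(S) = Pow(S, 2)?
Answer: 51272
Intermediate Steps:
Mul(Add(-460, Function('Z')(-18)), Add(-36, -341)) = Mul(Add(-460, Pow(-18, 2)), Add(-36, -341)) = Mul(Add(-460, 324), -377) = Mul(-136, -377) = 51272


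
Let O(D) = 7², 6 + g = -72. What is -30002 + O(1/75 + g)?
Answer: -29953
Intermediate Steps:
g = -78 (g = -6 - 72 = -78)
O(D) = 49
-30002 + O(1/75 + g) = -30002 + 49 = -29953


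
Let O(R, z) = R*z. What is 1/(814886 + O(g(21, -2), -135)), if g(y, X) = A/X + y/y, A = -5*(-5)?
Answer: 2/1632877 ≈ 1.2248e-6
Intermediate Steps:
A = 25
g(y, X) = 1 + 25/X (g(y, X) = 25/X + y/y = 25/X + 1 = 1 + 25/X)
1/(814886 + O(g(21, -2), -135)) = 1/(814886 + ((25 - 2)/(-2))*(-135)) = 1/(814886 - 1/2*23*(-135)) = 1/(814886 - 23/2*(-135)) = 1/(814886 + 3105/2) = 1/(1632877/2) = 2/1632877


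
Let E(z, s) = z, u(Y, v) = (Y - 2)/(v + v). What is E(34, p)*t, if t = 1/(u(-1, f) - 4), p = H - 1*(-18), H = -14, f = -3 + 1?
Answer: -136/13 ≈ -10.462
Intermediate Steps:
f = -2
p = 4 (p = -14 - 1*(-18) = -14 + 18 = 4)
u(Y, v) = (-2 + Y)/(2*v) (u(Y, v) = (-2 + Y)/((2*v)) = (-2 + Y)*(1/(2*v)) = (-2 + Y)/(2*v))
t = -4/13 (t = 1/((1/2)*(-2 - 1)/(-2) - 4) = 1/((1/2)*(-1/2)*(-3) - 4) = 1/(3/4 - 4) = 1/(-13/4) = -4/13 ≈ -0.30769)
E(34, p)*t = 34*(-4/13) = -136/13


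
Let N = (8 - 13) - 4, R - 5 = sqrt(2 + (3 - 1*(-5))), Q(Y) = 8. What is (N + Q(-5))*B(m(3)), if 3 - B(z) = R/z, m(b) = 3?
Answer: -4/3 + sqrt(10)/3 ≈ -0.27924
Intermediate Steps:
R = 5 + sqrt(10) (R = 5 + sqrt(2 + (3 - 1*(-5))) = 5 + sqrt(2 + (3 + 5)) = 5 + sqrt(2 + 8) = 5 + sqrt(10) ≈ 8.1623)
B(z) = 3 - (5 + sqrt(10))/z
N = -9 (N = -5 - 4 = -9)
(N + Q(-5))*B(m(3)) = (-9 + 8)*((-5 - sqrt(10) + 3*3)/3) = -(-5 - sqrt(10) + 9)/3 = -(4 - sqrt(10))/3 = -(4/3 - sqrt(10)/3) = -4/3 + sqrt(10)/3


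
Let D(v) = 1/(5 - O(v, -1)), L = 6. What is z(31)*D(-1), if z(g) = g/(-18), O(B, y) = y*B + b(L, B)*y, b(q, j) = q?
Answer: -31/180 ≈ -0.17222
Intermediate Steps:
O(B, y) = 6*y + B*y (O(B, y) = y*B + 6*y = B*y + 6*y = 6*y + B*y)
z(g) = -g/18 (z(g) = g*(-1/18) = -g/18)
D(v) = 1/(11 + v) (D(v) = 1/(5 - (-1)*(6 + v)) = 1/(5 - (-6 - v)) = 1/(5 + (6 + v)) = 1/(11 + v))
z(31)*D(-1) = (-1/18*31)/(11 - 1) = -31/18/10 = -31/18*⅒ = -31/180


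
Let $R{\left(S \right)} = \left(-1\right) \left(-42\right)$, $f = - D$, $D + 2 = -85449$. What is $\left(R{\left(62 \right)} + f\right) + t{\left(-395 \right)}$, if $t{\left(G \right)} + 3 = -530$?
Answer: $84960$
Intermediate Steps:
$D = -85451$ ($D = -2 - 85449 = -85451$)
$t{\left(G \right)} = -533$ ($t{\left(G \right)} = -3 - 530 = -533$)
$f = 85451$ ($f = \left(-1\right) \left(-85451\right) = 85451$)
$R{\left(S \right)} = 42$
$\left(R{\left(62 \right)} + f\right) + t{\left(-395 \right)} = \left(42 + 85451\right) - 533 = 85493 - 533 = 84960$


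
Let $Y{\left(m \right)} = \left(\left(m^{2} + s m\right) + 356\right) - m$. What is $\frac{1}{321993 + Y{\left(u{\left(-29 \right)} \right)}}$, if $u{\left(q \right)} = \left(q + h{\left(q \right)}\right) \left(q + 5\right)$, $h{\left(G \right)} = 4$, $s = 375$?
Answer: $\frac{1}{906749} \approx 1.1028 \cdot 10^{-6}$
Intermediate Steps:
$u{\left(q \right)} = \left(4 + q\right) \left(5 + q\right)$ ($u{\left(q \right)} = \left(q + 4\right) \left(q + 5\right) = \left(4 + q\right) \left(5 + q\right)$)
$Y{\left(m \right)} = 356 + m^{2} + 374 m$ ($Y{\left(m \right)} = \left(\left(m^{2} + 375 m\right) + 356\right) - m = \left(356 + m^{2} + 375 m\right) - m = 356 + m^{2} + 374 m$)
$\frac{1}{321993 + Y{\left(u{\left(-29 \right)} \right)}} = \frac{1}{321993 + \left(356 + \left(20 + \left(-29\right)^{2} + 9 \left(-29\right)\right)^{2} + 374 \left(20 + \left(-29\right)^{2} + 9 \left(-29\right)\right)\right)} = \frac{1}{321993 + \left(356 + \left(20 + 841 - 261\right)^{2} + 374 \left(20 + 841 - 261\right)\right)} = \frac{1}{321993 + \left(356 + 600^{2} + 374 \cdot 600\right)} = \frac{1}{321993 + \left(356 + 360000 + 224400\right)} = \frac{1}{321993 + 584756} = \frac{1}{906749}$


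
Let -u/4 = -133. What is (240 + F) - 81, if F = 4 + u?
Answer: 695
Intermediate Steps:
u = 532 (u = -4*(-133) = 532)
F = 536 (F = 4 + 532 = 536)
(240 + F) - 81 = (240 + 536) - 81 = 776 - 81 = 695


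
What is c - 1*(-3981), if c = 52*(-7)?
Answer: 3617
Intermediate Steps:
c = -364
c - 1*(-3981) = -364 - 1*(-3981) = -364 + 3981 = 3617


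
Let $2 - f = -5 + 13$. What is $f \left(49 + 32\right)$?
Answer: $-486$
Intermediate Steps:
$f = -6$ ($f = 2 - \left(-5 + 13\right) = 2 - 8 = -6$)
$f \left(49 + 32\right) = - 6 \left(49 + 32\right) = \left(-6\right) 81 = -486$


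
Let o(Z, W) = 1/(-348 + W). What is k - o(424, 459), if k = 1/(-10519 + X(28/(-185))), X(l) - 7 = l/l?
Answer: -10622/1166721 ≈ -0.0091041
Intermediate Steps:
X(l) = 8 (X(l) = 7 + l/l = 7 + 1 = 8)
k = -1/10511 (k = 1/(-10519 + 8) = 1/(-10511) = -1/10511 ≈ -9.5138e-5)
k - o(424, 459) = -1/10511 - 1/(-348 + 459) = -1/10511 - 1/111 = -10622/1166721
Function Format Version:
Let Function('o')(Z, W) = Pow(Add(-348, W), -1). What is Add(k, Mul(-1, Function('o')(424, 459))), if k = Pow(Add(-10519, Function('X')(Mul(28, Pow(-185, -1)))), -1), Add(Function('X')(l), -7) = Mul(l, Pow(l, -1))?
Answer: Rational(-10622, 1166721) ≈ -0.0091041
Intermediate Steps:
Function('X')(l) = 8 (Function('X')(l) = Add(7, Mul(l, Pow(l, -1))) = Add(7, 1) = 8)
k = Rational(-1, 10511) (k = Pow(Add(-10519, 8), -1) = Pow(-10511, -1) = Rational(-1, 10511) ≈ -9.5138e-5)
Add(k, Mul(-1, Function('o')(424, 459))) = Add(Rational(-1, 10511), Mul(-1, Pow(Add(-348, 459), -1))) = Add(Rational(-1, 10511), Mul(-1, Pow(111, -1))) = Add(Rational(-1, 10511), Mul(-1, Rational(1, 111))) = Add(Rational(-1, 10511), Rational(-1, 111)) = Rational(-10622, 1166721)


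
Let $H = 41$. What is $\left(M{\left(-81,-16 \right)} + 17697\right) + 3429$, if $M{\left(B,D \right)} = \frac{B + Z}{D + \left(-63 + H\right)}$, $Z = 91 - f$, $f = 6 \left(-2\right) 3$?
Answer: $\frac{401371}{19} \approx 21125.0$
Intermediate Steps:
$f = -36$ ($f = \left(-12\right) 3 = -36$)
$Z = 127$ ($Z = 91 - -36 = 91 + 36 = 127$)
$M{\left(B,D \right)} = \frac{127 + B}{-22 + D}$ ($M{\left(B,D \right)} = \frac{B + 127}{D + \left(-63 + 41\right)} = \frac{127 + B}{D - 22} = \frac{127 + B}{-22 + D}$)
$\left(M{\left(-81,-16 \right)} + 17697\right) + 3429 = \left(\frac{127 - 81}{-22 - 16} + 17697\right) + 3429 = \left(\frac{1}{-38} \cdot 46 + 17697\right) + 3429 = \left(\left(- \frac{1}{38}\right) 46 + 17697\right) + 3429 = \left(- \frac{23}{19} + 17697\right) + 3429 = \frac{336220}{19} + 3429 = \frac{401371}{19}$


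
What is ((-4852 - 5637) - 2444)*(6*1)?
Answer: -77598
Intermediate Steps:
((-4852 - 5637) - 2444)*(6*1) = (-10489 - 2444)*6 = -12933*6 = -77598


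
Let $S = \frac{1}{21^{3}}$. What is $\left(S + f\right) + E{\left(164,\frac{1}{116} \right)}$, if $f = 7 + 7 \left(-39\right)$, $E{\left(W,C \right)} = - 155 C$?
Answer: $- \frac{287192755}{1074276} \approx -267.34$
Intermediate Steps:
$f = -266$ ($f = 7 - 273 = -266$)
$S = \frac{1}{9261} \approx 0.00010798$
$\left(S + f\right) + E{\left(164,\frac{1}{116} \right)} = \left(\frac{1}{9261} - 266\right) - \frac{155}{116} = - \frac{2463425}{9261} - \frac{155}{116} = - \frac{287192755}{1074276}$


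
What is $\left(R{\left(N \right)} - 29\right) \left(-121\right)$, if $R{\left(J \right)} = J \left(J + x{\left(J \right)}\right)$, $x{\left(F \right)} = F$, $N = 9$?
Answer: $-16093$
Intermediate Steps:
$R{\left(J \right)} = 2 J^{2}$ ($R{\left(J \right)} = J \left(J + J\right) = J 2 J = 2 J^{2}$)
$\left(R{\left(N \right)} - 29\right) \left(-121\right) = \left(2 \cdot 9^{2} - 29\right) \left(-121\right) = \left(2 \cdot 81 - 29\right) \left(-121\right) = \left(162 - 29\right) \left(-121\right) = 133 \left(-121\right) = -16093$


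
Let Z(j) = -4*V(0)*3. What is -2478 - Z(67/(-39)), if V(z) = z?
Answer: -2478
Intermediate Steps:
Z(j) = 0 (Z(j) = -4*0*3 = 0*3 = 0)
-2478 - Z(67/(-39)) = -2478 - 1*0 = -2478 + 0 = -2478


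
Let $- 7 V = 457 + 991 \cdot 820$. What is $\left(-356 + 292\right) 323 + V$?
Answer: $- \frac{957781}{7} \approx -1.3683 \cdot 10^{5}$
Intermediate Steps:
$V = - \frac{813077}{7}$ ($V = - \frac{457 + 991 \cdot 820}{7} = - \frac{457 + 812620}{7} = \left(- \frac{1}{7}\right) 813077 = - \frac{813077}{7} \approx -1.1615 \cdot 10^{5}$)
$\left(-356 + 292\right) 323 + V = \left(-356 + 292\right) 323 - \frac{813077}{7} = \left(-64\right) 323 - \frac{813077}{7} = -20672 - \frac{813077}{7} = - \frac{957781}{7}$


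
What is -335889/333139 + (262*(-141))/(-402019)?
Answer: -122726938953/133928207641 ≈ -0.91636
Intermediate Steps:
-335889/333139 + (262*(-141))/(-402019) = -335889*1/333139 - 36942*(-1/402019) = -335889/333139 + 36942/402019 = -122726938953/133928207641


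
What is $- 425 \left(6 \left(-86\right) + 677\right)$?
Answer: $-68425$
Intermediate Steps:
$- 425 \left(6 \left(-86\right) + 677\right) = - 425 \left(-516 + 677\right) = \left(-425\right) 161 = -68425$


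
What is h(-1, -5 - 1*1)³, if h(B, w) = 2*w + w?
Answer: -5832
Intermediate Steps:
h(B, w) = 3*w
h(-1, -5 - 1*1)³ = (3*(-5 - 1*1))³ = (3*(-5 - 1))³ = (3*(-6))³ = (-18)³ = -5832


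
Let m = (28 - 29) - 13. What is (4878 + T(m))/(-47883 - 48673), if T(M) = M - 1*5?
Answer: -4859/96556 ≈ -0.050323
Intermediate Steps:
m = -14 (m = -1 - 13 = -14)
T(M) = -5 + M (T(M) = M - 5 = -5 + M)
(4878 + T(m))/(-47883 - 48673) = (4878 + (-5 - 14))/(-47883 - 48673) = (4878 - 19)/(-96556) = 4859*(-1/96556) = -4859/96556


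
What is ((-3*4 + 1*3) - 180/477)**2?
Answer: 247009/2809 ≈ 87.935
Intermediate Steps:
((-3*4 + 1*3) - 180/477)**2 = ((-12 + 3) - 180*1/477)**2 = (-9 - 20/53)**2 = (-497/53)**2 = 247009/2809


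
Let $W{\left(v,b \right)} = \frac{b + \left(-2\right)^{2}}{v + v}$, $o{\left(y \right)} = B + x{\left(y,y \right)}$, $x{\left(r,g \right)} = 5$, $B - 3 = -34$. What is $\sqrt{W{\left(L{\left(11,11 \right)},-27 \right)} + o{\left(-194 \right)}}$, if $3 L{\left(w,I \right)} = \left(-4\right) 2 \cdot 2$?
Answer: $\frac{i \sqrt{1526}}{8} \approx 4.883 i$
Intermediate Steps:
$B = -31$ ($B = 3 - 34 = -31$)
$L{\left(w,I \right)} = - \frac{16}{3}$ ($L{\left(w,I \right)} = \frac{\left(-4\right) 2 \cdot 2}{3} = \frac{\left(-8\right) 2}{3} = \frac{1}{3} \left(-16\right) = - \frac{16}{3}$)
$o{\left(y \right)} = -26$ ($o{\left(y \right)} = -31 + 5 = -26$)
$W{\left(v,b \right)} = \frac{4 + b}{2 v}$ ($W{\left(v,b \right)} = \frac{b + 4}{2 v} = \left(4 + b\right) \frac{1}{2 v} = \frac{4 + b}{2 v}$)
$\sqrt{W{\left(L{\left(11,11 \right)},-27 \right)} + o{\left(-194 \right)}} = \sqrt{\frac{4 - 27}{2 \left(- \frac{16}{3}\right)} - 26} = \sqrt{\frac{1}{2} \left(- \frac{3}{16}\right) \left(-23\right) - 26} = \sqrt{\frac{69}{32} - 26} = \sqrt{- \frac{763}{32}} = \frac{i \sqrt{1526}}{8}$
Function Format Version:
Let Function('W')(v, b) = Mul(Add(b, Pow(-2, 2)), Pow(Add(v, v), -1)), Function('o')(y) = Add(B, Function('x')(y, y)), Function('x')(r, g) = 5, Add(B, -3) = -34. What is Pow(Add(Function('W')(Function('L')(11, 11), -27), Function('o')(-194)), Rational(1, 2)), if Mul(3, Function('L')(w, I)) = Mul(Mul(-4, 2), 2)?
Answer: Mul(Rational(1, 8), I, Pow(1526, Rational(1, 2))) ≈ Mul(4.8830, I)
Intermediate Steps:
B = -31 (B = Add(3, -34) = -31)
Function('L')(w, I) = Rational(-16, 3) (Function('L')(w, I) = Mul(Rational(1, 3), Mul(Mul(-4, 2), 2)) = Mul(Rational(1, 3), Mul(-8, 2)) = Mul(Rational(1, 3), -16) = Rational(-16, 3))
Function('o')(y) = -26 (Function('o')(y) = Add(-31, 5) = -26)
Function('W')(v, b) = Mul(Rational(1, 2), Pow(v, -1), Add(4, b)) (Function('W')(v, b) = Mul(Add(b, 4), Pow(Mul(2, v), -1)) = Mul(Add(4, b), Mul(Rational(1, 2), Pow(v, -1))) = Mul(Rational(1, 2), Pow(v, -1), Add(4, b)))
Pow(Add(Function('W')(Function('L')(11, 11), -27), Function('o')(-194)), Rational(1, 2)) = Pow(Add(Mul(Rational(1, 2), Pow(Rational(-16, 3), -1), Add(4, -27)), -26), Rational(1, 2)) = Pow(Add(Mul(Rational(1, 2), Rational(-3, 16), -23), -26), Rational(1, 2)) = Pow(Add(Rational(69, 32), -26), Rational(1, 2)) = Pow(Rational(-763, 32), Rational(1, 2)) = Mul(Rational(1, 8), I, Pow(1526, Rational(1, 2)))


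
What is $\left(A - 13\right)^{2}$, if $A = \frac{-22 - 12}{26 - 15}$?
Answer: $\frac{31329}{121} \approx 258.92$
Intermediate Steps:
$A = - \frac{34}{11} \approx -3.0909$
$\left(A - 13\right)^{2} = \left(- \frac{34}{11} - 13\right)^{2} = \left(- \frac{177}{11}\right)^{2} = \frac{31329}{121}$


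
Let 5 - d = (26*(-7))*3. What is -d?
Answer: -551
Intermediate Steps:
d = 551 (d = 5 - 26*(-7)*3 = 5 - (-182)*3 = 5 - 1*(-546) = 5 + 546 = 551)
-d = -1*551 = -551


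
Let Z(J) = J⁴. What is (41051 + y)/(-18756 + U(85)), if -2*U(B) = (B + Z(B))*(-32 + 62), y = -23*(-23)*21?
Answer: -26080/391514703 ≈ -6.6613e-5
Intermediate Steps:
y = 11109 (y = 529*21 = 11109)
U(B) = -15*B - 15*B⁴ (U(B) = -(B + B⁴)*(-32 + 62)/2 = -(B + B⁴)*30/2 = -(30*B + 30*B⁴)/2 = -15*B - 15*B⁴)
(41051 + y)/(-18756 + U(85)) = (41051 + 11109)/(-18756 + 15*85*(-1 - 1*85³)) = 52160/(-18756 + 15*85*(-1 - 1*614125)) = 52160/(-18756 + 15*85*(-1 - 614125)) = 52160/(-18756 + 15*85*(-614126)) = 52160/(-18756 - 783010650) = 52160/(-783029406) = 52160*(-1/783029406) = -26080/391514703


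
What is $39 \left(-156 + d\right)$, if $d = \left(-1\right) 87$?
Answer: $-9477$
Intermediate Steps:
$d = -87$
$39 \left(-156 + d\right) = 39 \left(-156 - 87\right) = 39 \left(-243\right) = -9477$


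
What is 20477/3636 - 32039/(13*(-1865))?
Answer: 612958669/88154820 ≈ 6.9532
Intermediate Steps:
20477/3636 - 32039/(13*(-1865)) = 20477*(1/3636) - 32039/(-24245) = 20477/3636 - 32039*(-1/24245) = 20477/3636 + 32039/24245 = 612958669/88154820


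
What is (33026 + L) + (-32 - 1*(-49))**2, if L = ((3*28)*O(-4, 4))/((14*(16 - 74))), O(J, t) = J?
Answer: 966147/29 ≈ 33315.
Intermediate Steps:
L = 12/29 (L = ((3*28)*(-4))/((14*(16 - 74))) = (84*(-4))/((14*(-58))) = -336/(-812) = -336*(-1/812) = 12/29 ≈ 0.41379)
(33026 + L) + (-32 - 1*(-49))**2 = (33026 + 12/29) + (-32 - 1*(-49))**2 = 957766/29 + (-32 + 49)**2 = 957766/29 + 17**2 = 957766/29 + 289 = 966147/29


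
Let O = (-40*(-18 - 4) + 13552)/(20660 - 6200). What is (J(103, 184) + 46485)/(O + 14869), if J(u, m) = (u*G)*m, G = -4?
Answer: -106002645/53755043 ≈ -1.9720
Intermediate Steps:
J(u, m) = -4*m*u (J(u, m) = (u*(-4))*m = (-4*u)*m = -4*m*u)
O = 3608/3615 (O = (-40*(-22) + 13552)/14460 = (880 + 13552)*(1/14460) = 14432*(1/14460) = 3608/3615 ≈ 0.99806)
(J(103, 184) + 46485)/(O + 14869) = (-4*184*103 + 46485)/(3608/3615 + 14869) = (-75808 + 46485)/(53755043/3615) = -29323*3615/53755043 = -106002645/53755043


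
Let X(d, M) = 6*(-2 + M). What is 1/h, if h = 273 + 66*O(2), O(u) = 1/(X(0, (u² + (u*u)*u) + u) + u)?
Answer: 37/10134 ≈ 0.0036511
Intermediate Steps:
X(d, M) = -12 + 6*M
O(u) = 1/(-12 + 6*u² + 6*u³ + 7*u) (O(u) = 1/((-12 + 6*((u² + (u*u)*u) + u)) + u) = 1/((-12 + 6*((u² + u²*u) + u)) + u) = 1/((-12 + 6*((u² + u³) + u)) + u) = 1/((-12 + 6*(u + u² + u³)) + u) = 1/((-12 + (6*u + 6*u² + 6*u³)) + u) = 1/((-12 + 6*u + 6*u² + 6*u³) + u) = 1/(-12 + 6*u² + 6*u³ + 7*u))
h = 10134/37 (h = 273 + 66/(-12 + 2 + 6*2*(1 + 2 + 2²)) = 273 + 66/(-12 + 2 + 6*2*(1 + 2 + 4)) = 273 + 66/(-12 + 2 + 6*2*7) = 273 + 66/(-12 + 2 + 84) = 273 + 66/74 = 273 + 66*(1/74) = 273 + 33/37 = 10134/37 ≈ 273.89)
1/h = 1/(10134/37) = 37/10134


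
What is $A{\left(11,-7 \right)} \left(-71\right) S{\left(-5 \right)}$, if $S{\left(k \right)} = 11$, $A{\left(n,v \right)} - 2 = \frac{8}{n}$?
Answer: $-2130$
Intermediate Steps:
$A{\left(n,v \right)} = 2 + \frac{8}{n}$
$A{\left(11,-7 \right)} \left(-71\right) S{\left(-5 \right)} = \left(2 + \frac{8}{11}\right) \left(-71\right) 11 = \frac{30}{11} \left(-71\right) 11 = \left(- \frac{2130}{11}\right) 11 = -2130$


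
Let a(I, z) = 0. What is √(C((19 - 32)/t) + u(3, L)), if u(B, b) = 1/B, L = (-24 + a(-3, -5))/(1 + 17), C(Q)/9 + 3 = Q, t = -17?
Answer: I*√51459/51 ≈ 4.448*I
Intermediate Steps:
C(Q) = -27 + 9*Q
L = -4/3 (L = (-24 + 0)/(1 + 17) = -24/18 = -24*1/18 = -4/3 ≈ -1.3333)
√(C((19 - 32)/t) + u(3, L)) = √((-27 + 9*((19 - 32)/(-17))) + 1/3) = √((-27 + 9*(-13*(-1/17))) + ⅓) = √((-27 + 9*(13/17)) + ⅓) = √((-27 + 117/17) + ⅓) = √(-342/17 + ⅓) = √(-1009/51) = I*√51459/51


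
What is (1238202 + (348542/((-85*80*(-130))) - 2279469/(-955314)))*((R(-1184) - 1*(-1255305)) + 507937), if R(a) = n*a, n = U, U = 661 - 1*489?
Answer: 67950271717545841550153/35187399000 ≈ 1.9311e+12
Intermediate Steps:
U = 172 (U = 661 - 489 = 172)
n = 172
R(a) = 172*a
(1238202 + (348542/((-85*80*(-130))) - 2279469/(-955314)))*((R(-1184) - 1*(-1255305)) + 507937) = (1238202 + (348542/((-85*80*(-130))) - 2279469/(-955314)))*((172*(-1184) - 1*(-1255305)) + 507937) = (1238202 + (348542/((-6800*(-130))) - 2279469*(-1/955314)))*((-203648 + 1255305) + 507937) = (1238202 + (348542/884000 + 759823/318438))*(1051657 + 507937) = (1238202 + (348542*(1/884000) + 759823/318438))*1559594 = (1238202 + (174271/442000 + 759823/318438))*1559594 = (1238202 + 195668137349/70374798000)*1559594 = (87138411301333349/70374798000)*1559594 = 67950271717545841550153/35187399000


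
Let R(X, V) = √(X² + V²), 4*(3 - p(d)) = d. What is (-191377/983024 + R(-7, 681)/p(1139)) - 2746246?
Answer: -2699625919281/983024 - 4*√463810/1127 ≈ -2.7462e+6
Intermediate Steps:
p(d) = 3 - d/4
R(X, V) = √(V² + X²)
(-191377/983024 + R(-7, 681)/p(1139)) - 2746246 = (-191377/983024 + √(681² + (-7)²)/(3 - ¼*1139)) - 2746246 = (-191377*1/983024 + √(463761 + 49)/(3 - 1139/4)) - 2746246 = (-191377/983024 + √463810/(-1127/4)) - 2746246 = (-191377/983024 + √463810*(-4/1127)) - 2746246 = (-191377/983024 - 4*√463810/1127) - 2746246 = -2699625919281/983024 - 4*√463810/1127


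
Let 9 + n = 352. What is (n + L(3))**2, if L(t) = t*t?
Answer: 123904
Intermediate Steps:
n = 343 (n = -9 + 352 = 343)
L(t) = t**2
(n + L(3))**2 = (343 + 3**2)**2 = (343 + 9)**2 = 352**2 = 123904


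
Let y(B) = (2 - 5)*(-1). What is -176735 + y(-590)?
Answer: -176732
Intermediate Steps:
y(B) = 3 (y(B) = -3*(-1) = 3)
-176735 + y(-590) = -176735 + 3 = -176732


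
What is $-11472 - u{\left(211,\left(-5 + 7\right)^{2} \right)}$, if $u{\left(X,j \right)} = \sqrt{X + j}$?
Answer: $-11472 - \sqrt{215} \approx -11487.0$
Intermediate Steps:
$-11472 - u{\left(211,\left(-5 + 7\right)^{2} \right)} = -11472 - \sqrt{211 + \left(-5 + 7\right)^{2}} = -11472 - \sqrt{211 + 2^{2}} = -11472 - \sqrt{211 + 4} = -11472 - \sqrt{215}$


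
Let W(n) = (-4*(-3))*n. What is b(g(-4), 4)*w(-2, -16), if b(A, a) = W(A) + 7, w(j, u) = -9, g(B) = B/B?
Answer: -171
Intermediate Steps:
g(B) = 1
W(n) = 12*n
b(A, a) = 7 + 12*A (b(A, a) = 12*A + 7 = 7 + 12*A)
b(g(-4), 4)*w(-2, -16) = (7 + 12*1)*(-9) = (7 + 12)*(-9) = 19*(-9) = -171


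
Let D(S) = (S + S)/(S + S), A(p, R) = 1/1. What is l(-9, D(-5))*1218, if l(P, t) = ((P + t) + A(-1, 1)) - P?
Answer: 2436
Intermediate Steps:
A(p, R) = 1
D(S) = 1 (D(S) = (2*S)/((2*S)) = (2*S)*(1/(2*S)) = 1)
l(P, t) = 1 + t (l(P, t) = ((P + t) + 1) - P = (1 + P + t) - P = 1 + t)
l(-9, D(-5))*1218 = (1 + 1)*1218 = 2*1218 = 2436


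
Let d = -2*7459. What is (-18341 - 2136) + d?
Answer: -35395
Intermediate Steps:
d = -14918
(-18341 - 2136) + d = (-18341 - 2136) - 14918 = -20477 - 14918 = -35395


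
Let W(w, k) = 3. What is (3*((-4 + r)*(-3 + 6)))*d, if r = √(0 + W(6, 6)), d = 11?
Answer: -396 + 99*√3 ≈ -224.53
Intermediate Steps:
r = √3 (r = √(0 + 3) = √3 ≈ 1.7320)
(3*((-4 + r)*(-3 + 6)))*d = (3*((-4 + √3)*(-3 + 6)))*11 = (3*((-4 + √3)*3))*11 = (3*(-12 + 3*√3))*11 = (-36 + 9*√3)*11 = -396 + 99*√3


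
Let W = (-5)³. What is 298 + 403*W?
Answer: -50077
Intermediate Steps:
W = -125
298 + 403*W = 298 + 403*(-125) = 298 - 50375 = -50077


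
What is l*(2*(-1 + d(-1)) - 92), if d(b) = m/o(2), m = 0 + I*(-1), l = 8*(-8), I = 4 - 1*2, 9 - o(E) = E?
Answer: 42368/7 ≈ 6052.6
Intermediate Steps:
o(E) = 9 - E
I = 2 (I = 4 - 2 = 2)
l = -64
m = -2 (m = 0 + 2*(-1) = 0 - 2 = -2)
d(b) = -2/7 (d(b) = -2/(9 - 1*2) = -2/(9 - 2) = -2/7)
l*(2*(-1 + d(-1)) - 92) = -64*(2*(-1 - 2/7) - 92) = -64*(2*(-9/7) - 92) = -64*(-18/7 - 92) = -64*(-662/7) = 42368/7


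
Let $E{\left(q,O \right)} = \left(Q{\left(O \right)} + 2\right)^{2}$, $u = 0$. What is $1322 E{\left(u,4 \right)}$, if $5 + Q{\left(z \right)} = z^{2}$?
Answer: $223418$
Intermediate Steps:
$Q{\left(z \right)} = -5 + z^{2}$
$E{\left(q,O \right)} = \left(-3 + O^{2}\right)^{2}$ ($E{\left(q,O \right)} = \left(\left(-5 + O^{2}\right) + 2\right)^{2} = \left(-3 + O^{2}\right)^{2}$)
$1322 E{\left(u,4 \right)} = 1322 \left(-3 + 4^{2}\right)^{2} = 1322 \left(-3 + 16\right)^{2} = 1322 \cdot 13^{2} = 1322 \cdot 169 = 223418$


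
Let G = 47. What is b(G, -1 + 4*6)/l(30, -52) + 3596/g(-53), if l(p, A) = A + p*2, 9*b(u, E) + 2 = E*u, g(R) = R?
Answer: -201725/3816 ≈ -52.863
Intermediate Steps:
b(u, E) = -2/9 + E*u/9 (b(u, E) = -2/9 + (E*u)/9 = -2/9 + E*u/9)
l(p, A) = A + 2*p
b(G, -1 + 4*6)/l(30, -52) + 3596/g(-53) = (-2/9 + (⅑)*(-1 + 4*6)*47)/(-52 + 2*30) + 3596/(-53) = (-2/9 + (⅑)*(-1 + 24)*47)/(-52 + 60) + 3596*(-1/53) = (-2/9 + (⅑)*23*47)/8 - 3596/53 = (-2/9 + 1081/9)*(⅛) - 3596/53 = (1079/9)*(⅛) - 3596/53 = 1079/72 - 3596/53 = -201725/3816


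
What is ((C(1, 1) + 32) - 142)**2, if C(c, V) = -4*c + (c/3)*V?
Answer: 116281/9 ≈ 12920.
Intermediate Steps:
C(c, V) = -4*c + V*c/3 (C(c, V) = -4*c + (c*(1/3))*V = -4*c + (c/3)*V = -4*c + V*c/3)
((C(1, 1) + 32) - 142)**2 = (((1/3)*1*(-12 + 1) + 32) - 142)**2 = (((1/3)*1*(-11) + 32) - 142)**2 = ((-11/3 + 32) - 142)**2 = (85/3 - 142)**2 = (-341/3)**2 = 116281/9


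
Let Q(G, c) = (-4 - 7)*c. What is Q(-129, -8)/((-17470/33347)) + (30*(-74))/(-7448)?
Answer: -2727205091/16264570 ≈ -167.68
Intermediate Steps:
Q(G, c) = -11*c
Q(-129, -8)/((-17470/33347)) + (30*(-74))/(-7448) = (-11*(-8))/((-17470/33347)) + (30*(-74))/(-7448) = 88/((-17470*1/33347)) - 2220*(-1/7448) = 88/(-17470/33347) + 555/1862 = 88*(-33347/17470) + 555/1862 = -1467268/8735 + 555/1862 = -2727205091/16264570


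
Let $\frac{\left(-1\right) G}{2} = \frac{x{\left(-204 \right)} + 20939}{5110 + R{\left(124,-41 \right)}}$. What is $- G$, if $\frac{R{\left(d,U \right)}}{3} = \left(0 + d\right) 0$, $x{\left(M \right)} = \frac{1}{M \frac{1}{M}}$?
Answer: $\frac{4188}{511} \approx 8.1957$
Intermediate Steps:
$x{\left(M \right)} = 1$ ($x{\left(M \right)} = 1^{-1} = 1$)
$R{\left(d,U \right)} = 0$ ($R{\left(d,U \right)} = 3 \left(0 + d\right) 0 = 3 d 0 = 3 \cdot 0 = 0$)
$G = - \frac{4188}{511}$ ($G = - 2 \frac{1 + 20939}{5110 + 0} = - 2 \cdot \frac{20940}{5110} = - 2 \cdot 20940 \cdot \frac{1}{5110} = \left(-2\right) \frac{2094}{511} = - \frac{4188}{511} \approx -8.1957$)
$- G = \left(-1\right) \left(- \frac{4188}{511}\right) = \frac{4188}{511}$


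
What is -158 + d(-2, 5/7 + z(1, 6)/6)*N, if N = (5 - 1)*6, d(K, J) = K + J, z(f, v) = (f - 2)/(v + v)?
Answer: -3973/21 ≈ -189.19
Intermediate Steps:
z(f, v) = (-2 + f)/(2*v) (z(f, v) = (-2 + f)/((2*v)) = (-2 + f)*(1/(2*v)) = (-2 + f)/(2*v))
d(K, J) = J + K
N = 24 (N = 4*6 = 24)
-158 + d(-2, 5/7 + z(1, 6)/6)*N = -158 + ((5/7 + ((½)*(-2 + 1)/6)/6) - 2)*24 = -158 + ((5*(⅐) + ((½)*(⅙)*(-1))*(⅙)) - 2)*24 = -158 + ((5/7 - 1/12*⅙) - 2)*24 = -158 + ((5/7 - 1/72) - 2)*24 = -158 + (353/504 - 2)*24 = -158 - 655/504*24 = -158 - 655/21 = -3973/21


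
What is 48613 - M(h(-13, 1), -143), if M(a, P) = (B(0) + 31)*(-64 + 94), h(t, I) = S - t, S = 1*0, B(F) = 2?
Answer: 47623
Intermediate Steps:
S = 0
h(t, I) = -t (h(t, I) = 0 - t = -t)
M(a, P) = 990 (M(a, P) = (2 + 31)*(-64 + 94) = 33*30 = 990)
48613 - M(h(-13, 1), -143) = 48613 - 1*990 = 48613 - 990 = 47623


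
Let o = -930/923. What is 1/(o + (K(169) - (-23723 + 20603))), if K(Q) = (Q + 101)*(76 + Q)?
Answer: 923/63935280 ≈ 1.4436e-5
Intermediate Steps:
K(Q) = (76 + Q)*(101 + Q) (K(Q) = (101 + Q)*(76 + Q) = (76 + Q)*(101 + Q))
o = -930/923 ≈ -1.0076
1/(o + (K(169) - (-23723 + 20603))) = 1/(-930/923 + ((7676 + 169**2 + 177*169) - (-23723 + 20603))) = 1/(-930/923 + ((7676 + 28561 + 29913) - 1*(-3120))) = 1/(-930/923 + (66150 + 3120)) = 1/(-930/923 + 69270) = 1/(63935280/923) = 923/63935280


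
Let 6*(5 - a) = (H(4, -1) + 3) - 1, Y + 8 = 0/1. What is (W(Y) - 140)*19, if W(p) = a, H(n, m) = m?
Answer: -15409/6 ≈ -2568.2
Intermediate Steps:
Y = -8 (Y = -8 + 0/1 = -8 + 0*1 = -8 + 0 = -8)
a = 29/6 (a = 5 - ((-1 + 3) - 1)/6 = 5 - (2 - 1)/6 = 5 - 1/6*1 = 5 - 1/6 = 29/6 ≈ 4.8333)
W(p) = 29/6
(W(Y) - 140)*19 = (29/6 - 140)*19 = -811/6*19 = -15409/6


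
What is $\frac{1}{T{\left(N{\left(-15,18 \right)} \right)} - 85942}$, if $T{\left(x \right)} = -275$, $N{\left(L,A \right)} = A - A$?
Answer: $- \frac{1}{86217} \approx -1.1599 \cdot 10^{-5}$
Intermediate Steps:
$N{\left(L,A \right)} = 0$
$\frac{1}{T{\left(N{\left(-15,18 \right)} \right)} - 85942} = \frac{1}{-275 - 85942} = \frac{1}{-86217} = - \frac{1}{86217}$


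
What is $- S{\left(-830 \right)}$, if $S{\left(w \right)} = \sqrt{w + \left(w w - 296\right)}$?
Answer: $- \sqrt{687774} \approx -829.32$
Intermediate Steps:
$S{\left(w \right)} = \sqrt{-296 + w + w^{2}}$ ($S{\left(w \right)} = \sqrt{w + \left(w^{2} - 296\right)} = \sqrt{w + \left(-296 + w^{2}\right)} = \sqrt{-296 + w + w^{2}}$)
$- S{\left(-830 \right)} = - \sqrt{-296 - 830 + \left(-830\right)^{2}} = - \sqrt{-296 - 830 + 688900} = - \sqrt{687774}$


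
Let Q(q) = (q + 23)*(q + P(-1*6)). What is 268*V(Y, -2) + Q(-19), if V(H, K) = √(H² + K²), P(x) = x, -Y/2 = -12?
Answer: -100 + 536*√145 ≈ 6354.3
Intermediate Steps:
Y = 24 (Y = -2*(-12) = 24)
Q(q) = (-6 + q)*(23 + q) (Q(q) = (q + 23)*(q - 1*6) = (23 + q)*(q - 6) = (23 + q)*(-6 + q) = (-6 + q)*(23 + q))
268*V(Y, -2) + Q(-19) = 268*√(24² + (-2)²) + (-138 + (-19)² + 17*(-19)) = 268*√(576 + 4) + (-138 + 361 - 323) = 268*√580 - 100 = 268*(2*√145) - 100 = 536*√145 - 100 = -100 + 536*√145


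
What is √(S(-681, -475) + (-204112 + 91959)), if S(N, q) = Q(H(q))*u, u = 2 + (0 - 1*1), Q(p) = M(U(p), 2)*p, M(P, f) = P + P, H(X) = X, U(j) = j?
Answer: √339097 ≈ 582.32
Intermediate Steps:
M(P, f) = 2*P
Q(p) = 2*p² (Q(p) = (2*p)*p = 2*p²)
u = 1 (u = 2 + (0 - 1) = 2 - 1 = 1)
S(N, q) = 2*q² (S(N, q) = (2*q²)*1 = 2*q²)
√(S(-681, -475) + (-204112 + 91959)) = √(2*(-475)² + (-204112 + 91959)) = √(2*225625 - 112153) = √(451250 - 112153) = √339097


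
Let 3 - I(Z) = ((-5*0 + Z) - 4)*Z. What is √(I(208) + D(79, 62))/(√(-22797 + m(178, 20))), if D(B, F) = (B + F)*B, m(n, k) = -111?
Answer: √19910870/3818 ≈ 1.1687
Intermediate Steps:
D(B, F) = B*(B + F)
I(Z) = 3 - Z*(-4 + Z) (I(Z) = 3 - ((-5*0 + Z) - 4)*Z = 3 - ((0 + Z) - 4)*Z = 3 - (Z - 4)*Z = 3 - (-4 + Z)*Z = 3 - Z*(-4 + Z))
√(I(208) + D(79, 62))/(√(-22797 + m(178, 20))) = √((3 - 1*208² + 4*208) + 79*(79 + 62))/(√(-22797 - 111)) = √((3 - 1*43264 + 832) + 79*141)/(√(-22908)) = √((3 - 43264 + 832) + 11139)/((2*I*√5727)) = √(-42429 + 11139)*(-I*√5727/11454) = √(-31290)*(-I*√5727/11454) = (I*√31290)*(-I*√5727/11454) = √19910870/3818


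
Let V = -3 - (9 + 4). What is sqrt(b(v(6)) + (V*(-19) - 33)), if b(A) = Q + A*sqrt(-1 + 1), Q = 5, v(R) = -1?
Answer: 2*sqrt(69) ≈ 16.613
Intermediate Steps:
V = -16 (V = -3 - 1*13 = -3 - 13 = -16)
b(A) = 5 (b(A) = 5 + A*sqrt(-1 + 1) = 5 + A*sqrt(0) = 5 + A*0 = 5 + 0 = 5)
sqrt(b(v(6)) + (V*(-19) - 33)) = sqrt(5 + (-16*(-19) - 33)) = sqrt(5 + (304 - 33)) = sqrt(5 + 271) = sqrt(276) = 2*sqrt(69)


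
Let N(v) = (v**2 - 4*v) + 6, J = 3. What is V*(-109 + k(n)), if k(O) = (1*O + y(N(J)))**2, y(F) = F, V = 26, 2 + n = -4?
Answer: -2600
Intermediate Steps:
n = -6 (n = -2 - 4 = -6)
N(v) = 6 + v**2 - 4*v
k(O) = (3 + O)**2 (k(O) = (1*O + (6 + 3**2 - 4*3))**2 = (O + (6 + 9 - 12))**2 = (O + 3)**2 = (3 + O)**2)
V*(-109 + k(n)) = 26*(-109 + (3 - 6)**2) = 26*(-109 + (-3)**2) = 26*(-109 + 9) = 26*(-100) = -2600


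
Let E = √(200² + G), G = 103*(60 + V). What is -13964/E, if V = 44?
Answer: -3491*√12678/6339 ≈ -62.009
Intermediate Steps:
G = 10712 (G = 103*(60 + 44) = 103*104 = 10712)
E = 2*√12678 (E = √(200² + 10712) = √(40000 + 10712) = √50712 = 2*√12678 ≈ 225.19)
-13964/E = -13964*√12678/25356 = -3491*√12678/6339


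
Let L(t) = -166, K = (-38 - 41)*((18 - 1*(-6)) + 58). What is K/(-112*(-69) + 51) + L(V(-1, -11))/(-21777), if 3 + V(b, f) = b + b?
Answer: -46593364/56467761 ≈ -0.82513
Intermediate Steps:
K = -6478 (K = -79*((18 + 6) + 58) = -79*(24 + 58) = -79*82 = -6478)
V(b, f) = -3 + 2*b (V(b, f) = -3 + (b + b) = -3 + 2*b)
K/(-112*(-69) + 51) + L(V(-1, -11))/(-21777) = -6478/(-112*(-69) + 51) - 166/(-21777) = -6478/(7728 + 51) - 166*(-1/21777) = -6478/7779 + 166/21777 = -46593364/56467761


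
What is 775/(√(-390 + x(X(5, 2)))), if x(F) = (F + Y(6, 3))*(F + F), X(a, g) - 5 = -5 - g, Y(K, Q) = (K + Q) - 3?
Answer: -775*I*√406/406 ≈ -38.463*I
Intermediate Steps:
Y(K, Q) = -3 + K + Q
X(a, g) = -g (X(a, g) = 5 + (-5 - g) = -g)
x(F) = 2*F*(6 + F) (x(F) = (F + (-3 + 6 + 3))*(F + F) = (F + 6)*(2*F) = (6 + F)*(2*F) = 2*F*(6 + F))
775/(√(-390 + x(X(5, 2)))) = 775/(√(-390 + 2*(-1*2)*(6 - 1*2))) = 775/(√(-390 + 2*(-2)*(6 - 2))) = 775/(√(-390 + 2*(-2)*4)) = 775/(√(-390 - 16)) = 775/(√(-406)) = 775/((I*√406)) = 775*(-I*√406/406) = -775*I*√406/406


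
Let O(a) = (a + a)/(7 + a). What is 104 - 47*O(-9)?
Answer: -319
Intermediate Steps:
O(a) = 2*a/(7 + a) (O(a) = (2*a)/(7 + a) = 2*a/(7 + a))
104 - 47*O(-9) = 104 - 94*(-9)/(7 - 9) = 104 - 94*(-9)/(-2) = 104 - 94*(-9)*(-1)/2 = 104 - 47*9 = 104 - 423 = -319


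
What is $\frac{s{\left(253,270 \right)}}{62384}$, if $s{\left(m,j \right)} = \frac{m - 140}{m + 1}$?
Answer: $\frac{113}{15845536} \approx 7.1313 \cdot 10^{-6}$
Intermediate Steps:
$s{\left(m,j \right)} = \frac{-140 + m}{1 + m}$
$\frac{s{\left(253,270 \right)}}{62384} = \frac{\frac{1}{1 + 253} \left(-140 + 253\right)}{62384} = \frac{1}{254} \cdot 113 \cdot \frac{1}{62384} = \frac{113}{254} \cdot \frac{1}{62384} = \frac{113}{15845536}$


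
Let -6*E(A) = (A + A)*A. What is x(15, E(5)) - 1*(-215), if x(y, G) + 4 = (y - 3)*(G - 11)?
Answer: -21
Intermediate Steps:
E(A) = -A**2/3 (E(A) = -(A + A)*A/6 = -2*A*A/6 = -A**2/3)
x(y, G) = -4 + (-11 + G)*(-3 + y) (x(y, G) = -4 + (y - 3)*(G - 11) = -4 + (-3 + y)*(-11 + G) = -4 + (-11 + G)*(-3 + y))
x(15, E(5)) - 1*(-215) = (29 - 11*15 - (-1)*5**2 - 1/3*5**2*15) - 1*(-215) = (29 - 165 - (-1)*25 - 1/3*25*15) + 215 = (29 - 165 - 3*(-25/3) - 25/3*15) + 215 = (29 - 165 + 25 - 125) + 215 = -236 + 215 = -21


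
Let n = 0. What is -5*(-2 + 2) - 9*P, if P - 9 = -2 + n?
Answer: -63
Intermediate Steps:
P = 7 (P = 9 + (-2 + 0) = 9 - 2 = 7)
-5*(-2 + 2) - 9*P = -5*(-2 + 2) - 9*7 = -5*0 - 63 = 0 - 63 = -63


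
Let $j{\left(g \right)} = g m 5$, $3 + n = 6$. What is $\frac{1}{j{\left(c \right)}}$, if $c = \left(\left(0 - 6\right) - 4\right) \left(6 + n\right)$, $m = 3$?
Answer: $- \frac{1}{1350} \approx -0.00074074$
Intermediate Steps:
$n = 3$ ($n = -3 + 6 = 3$)
$c = -90$ ($c = \left(\left(0 - 6\right) - 4\right) \left(6 + 3\right) = \left(\left(0 - 6\right) - 4\right) 9 = \left(-6 - 4\right) 9 = \left(-10\right) 9 = -90$)
$j{\left(g \right)} = 15 g$ ($j{\left(g \right)} = g 3 \cdot 5 = 3 g 5 = 15 g$)
$\frac{1}{j{\left(c \right)}} = \frac{1}{15 \left(-90\right)} = \frac{1}{-1350} = - \frac{1}{1350}$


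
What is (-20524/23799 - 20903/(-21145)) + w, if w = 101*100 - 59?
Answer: 5052994464572/503229855 ≈ 10041.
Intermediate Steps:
w = 10041 (w = 10100 - 59 = 10041)
(-20524/23799 - 20903/(-21145)) + w = (-20524/23799 - 20903/(-21145)) + 10041 = (-20524*1/23799 - 20903*(-1/21145)) + 10041 = (-20524/23799 + 20903/21145) + 10041 = 63490517/503229855 + 10041 = 5052994464572/503229855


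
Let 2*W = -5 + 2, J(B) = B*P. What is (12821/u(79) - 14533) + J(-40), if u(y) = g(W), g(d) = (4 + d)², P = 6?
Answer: -318041/25 ≈ -12722.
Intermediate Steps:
J(B) = 6*B (J(B) = B*6 = 6*B)
W = -3/2 (W = (-5 + 2)/2 = (½)*(-3) = -3/2 ≈ -1.5000)
u(y) = 25/4 (u(y) = (4 - 3/2)² = (5/2)² = 25/4)
(12821/u(79) - 14533) + J(-40) = (12821/(25/4) - 14533) + 6*(-40) = (12821*(4/25) - 14533) - 240 = (51284/25 - 14533) - 240 = -312041/25 - 240 = -318041/25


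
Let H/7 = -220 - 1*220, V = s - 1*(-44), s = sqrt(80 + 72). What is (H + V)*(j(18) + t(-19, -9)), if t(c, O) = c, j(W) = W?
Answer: 3036 - 2*sqrt(38) ≈ 3023.7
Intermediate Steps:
s = 2*sqrt(38) (s = sqrt(152) = 2*sqrt(38) ≈ 12.329)
V = 44 + 2*sqrt(38) (V = 2*sqrt(38) - 1*(-44) = 2*sqrt(38) + 44 = 44 + 2*sqrt(38) ≈ 56.329)
H = -3080 (H = 7*(-220 - 1*220) = 7*(-220 - 220) = 7*(-440) = -3080)
(H + V)*(j(18) + t(-19, -9)) = (-3080 + (44 + 2*sqrt(38)))*(18 - 19) = (-3036 + 2*sqrt(38))*(-1) = 3036 - 2*sqrt(38)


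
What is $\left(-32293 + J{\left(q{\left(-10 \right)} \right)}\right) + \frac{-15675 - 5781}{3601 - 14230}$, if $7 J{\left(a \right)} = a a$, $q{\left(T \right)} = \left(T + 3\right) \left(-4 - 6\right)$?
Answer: $- \frac{37308949}{1181} \approx -31591.0$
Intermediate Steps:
$q{\left(T \right)} = -30 - 10 T$ ($q{\left(T \right)} = \left(3 + T\right) \left(-10\right) = -30 - 10 T$)
$J{\left(a \right)} = \frac{a^{2}}{7}$ ($J{\left(a \right)} = \frac{a a}{7} = \frac{a^{2}}{7}$)
$\left(-32293 + J{\left(q{\left(-10 \right)} \right)}\right) + \frac{-15675 - 5781}{3601 - 14230} = \left(-32293 + \frac{\left(-30 - -100\right)^{2}}{7}\right) + \frac{-15675 - 5781}{3601 - 14230} = \left(-32293 + \frac{\left(-30 + 100\right)^{2}}{7}\right) - \frac{21456}{-10629} = \left(-32293 + \frac{70^{2}}{7}\right) - - \frac{2384}{1181} = \left(-32293 + \frac{1}{7} \cdot 4900\right) + \frac{2384}{1181} = \left(-32293 + 700\right) + \frac{2384}{1181} = -31593 + \frac{2384}{1181} = - \frac{37308949}{1181}$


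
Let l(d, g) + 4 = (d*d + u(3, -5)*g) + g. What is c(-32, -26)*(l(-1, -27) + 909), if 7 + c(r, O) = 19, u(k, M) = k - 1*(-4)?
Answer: 8280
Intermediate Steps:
u(k, M) = 4 + k (u(k, M) = k + 4 = 4 + k)
c(r, O) = 12 (c(r, O) = -7 + 19 = 12)
l(d, g) = -4 + d² + 8*g (l(d, g) = -4 + ((d*d + (4 + 3)*g) + g) = -4 + ((d² + 7*g) + g) = -4 + (d² + 8*g) = -4 + d² + 8*g)
c(-32, -26)*(l(-1, -27) + 909) = 12*((-4 + (-1)² + 8*(-27)) + 909) = 12*((-4 + 1 - 216) + 909) = 12*(-219 + 909) = 12*690 = 8280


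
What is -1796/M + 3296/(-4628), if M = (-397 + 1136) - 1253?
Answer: 827218/297349 ≈ 2.7820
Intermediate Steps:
M = -514 (M = 739 - 1253 = -514)
-1796/M + 3296/(-4628) = -1796/(-514) + 3296/(-4628) = -1796*(-1/514) + 3296*(-1/4628) = 898/257 - 824/1157 = 827218/297349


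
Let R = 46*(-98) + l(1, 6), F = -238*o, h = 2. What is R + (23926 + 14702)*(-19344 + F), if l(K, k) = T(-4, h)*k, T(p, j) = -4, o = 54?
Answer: -1243671620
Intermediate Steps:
F = -12852 (F = -238*54 = -12852)
l(K, k) = -4*k
R = -4532 (R = 46*(-98) - 4*6 = -4508 - 24 = -4532)
R + (23926 + 14702)*(-19344 + F) = -4532 + (23926 + 14702)*(-19344 - 12852) = -4532 + 38628*(-32196) = -4532 - 1243667088 = -1243671620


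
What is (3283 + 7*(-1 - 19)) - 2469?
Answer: 674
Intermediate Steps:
(3283 + 7*(-1 - 19)) - 2469 = (3283 + 7*(-20)) - 2469 = (3283 - 140) - 2469 = 3143 - 2469 = 674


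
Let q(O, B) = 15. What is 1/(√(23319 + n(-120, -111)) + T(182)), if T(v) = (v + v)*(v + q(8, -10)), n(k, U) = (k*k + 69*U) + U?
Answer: 71708/5142007315 - √29949/5142007315 ≈ 1.3912e-5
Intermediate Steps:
n(k, U) = k² + 70*U (n(k, U) = (k² + 69*U) + U = k² + 70*U)
T(v) = 2*v*(15 + v) (T(v) = (v + v)*(v + 15) = (2*v)*(15 + v) = 2*v*(15 + v))
1/(√(23319 + n(-120, -111)) + T(182)) = 1/(√(23319 + ((-120)² + 70*(-111))) + 2*182*(15 + 182)) = 1/(√(23319 + (14400 - 7770)) + 2*182*197) = 1/(√(23319 + 6630) + 71708) = 1/(√29949 + 71708) = 1/(71708 + √29949)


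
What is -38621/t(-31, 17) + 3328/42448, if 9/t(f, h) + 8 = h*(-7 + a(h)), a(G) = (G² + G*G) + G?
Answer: -1023385589972/23877 ≈ -4.2861e+7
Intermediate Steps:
a(G) = G + 2*G² (a(G) = (G² + G²) + G = 2*G² + G = G + 2*G²)
t(f, h) = 9/(-8 + h*(-7 + h*(1 + 2*h)))
-38621/t(-31, 17) + 3328/42448 = -38621/(9/(-8 + 17² - 7*17 + 2*17³)) + 3328/42448 = -38621/(9/(-8 + 289 - 119 + 2*4913)) + 3328*(1/42448) = -38621/(9/(-8 + 289 - 119 + 9826)) + 208/2653 = -38621/(9/9988) + 208/2653 = -38621/(9*(1/9988)) + 208/2653 = -38621/9/9988 + 208/2653 = -38621*9988/9 + 208/2653 = -385746548/9 + 208/2653 = -1023385589972/23877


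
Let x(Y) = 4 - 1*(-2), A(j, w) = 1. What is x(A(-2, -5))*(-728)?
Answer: -4368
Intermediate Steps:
x(Y) = 6 (x(Y) = 4 + 2 = 6)
x(A(-2, -5))*(-728) = 6*(-728) = -4368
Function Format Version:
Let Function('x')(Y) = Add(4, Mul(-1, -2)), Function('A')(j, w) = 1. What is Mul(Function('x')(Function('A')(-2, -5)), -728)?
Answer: -4368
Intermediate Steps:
Function('x')(Y) = 6 (Function('x')(Y) = Add(4, 2) = 6)
Mul(Function('x')(Function('A')(-2, -5)), -728) = Mul(6, -728) = -4368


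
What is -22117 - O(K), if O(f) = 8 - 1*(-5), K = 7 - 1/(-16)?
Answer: -22130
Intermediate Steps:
K = 113/16 (K = 7 - 1*(-1/16) = 7 + 1/16 = 113/16 ≈ 7.0625)
O(f) = 13 (O(f) = 8 + 5 = 13)
-22117 - O(K) = -22117 - 1*13 = -22117 - 13 = -22130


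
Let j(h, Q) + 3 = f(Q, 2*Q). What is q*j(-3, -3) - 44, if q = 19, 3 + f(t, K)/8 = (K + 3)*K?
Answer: 2179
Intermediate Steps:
f(t, K) = -24 + 8*K*(3 + K) (f(t, K) = -24 + 8*((K + 3)*K) = -24 + 8*((3 + K)*K) = -24 + 8*(K*(3 + K)) = -24 + 8*K*(3 + K))
j(h, Q) = -27 + 32*Q**2 + 48*Q (j(h, Q) = -3 + (-24 + 8*(2*Q)**2 + 24*(2*Q)) = -3 + (-24 + 8*(4*Q**2) + 48*Q) = -3 + (-24 + 32*Q**2 + 48*Q) = -27 + 32*Q**2 + 48*Q)
q*j(-3, -3) - 44 = 19*(-27 + 32*(-3)**2 + 48*(-3)) - 44 = 19*(-27 + 32*9 - 144) - 44 = 19*(-27 + 288 - 144) - 44 = 19*117 - 44 = 2223 - 44 = 2179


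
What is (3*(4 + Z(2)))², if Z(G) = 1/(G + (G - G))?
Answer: 729/4 ≈ 182.25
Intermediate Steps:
Z(G) = 1/G (Z(G) = 1/(G + 0) = 1/G)
(3*(4 + Z(2)))² = (3*(4 + 1/2))² = (3*(4 + ½))² = (3*(9/2))² = (27/2)² = 729/4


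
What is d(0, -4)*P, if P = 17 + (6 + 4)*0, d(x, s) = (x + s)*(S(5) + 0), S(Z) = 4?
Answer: -272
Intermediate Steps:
d(x, s) = 4*s + 4*x (d(x, s) = (x + s)*(4 + 0) = (s + x)*4 = 4*s + 4*x)
P = 17 (P = 17 + 10*0 = 17 + 0 = 17)
d(0, -4)*P = (4*(-4) + 4*0)*17 = (-16 + 0)*17 = -16*17 = -272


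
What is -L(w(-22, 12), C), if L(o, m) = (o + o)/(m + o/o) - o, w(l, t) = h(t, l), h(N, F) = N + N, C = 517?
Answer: 6192/259 ≈ 23.907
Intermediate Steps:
h(N, F) = 2*N
w(l, t) = 2*t
L(o, m) = -o + 2*o/(1 + m) (L(o, m) = (2*o)/(m + 1) - o = (2*o)/(1 + m) - o = 2*o/(1 + m) - o = -o + 2*o/(1 + m))
-L(w(-22, 12), C) = -2*12*(1 - 1*517)/(1 + 517) = -24*(1 - 517)/518 = -24*(-516)/518 = -1*(-6192/259) = 6192/259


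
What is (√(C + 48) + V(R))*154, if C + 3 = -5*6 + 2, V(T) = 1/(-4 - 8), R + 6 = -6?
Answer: -77/6 + 154*√17 ≈ 622.13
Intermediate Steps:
R = -12 (R = -6 - 6 = -12)
V(T) = -1/12 (V(T) = 1/(-12) = -1/12)
C = -31 (C = -3 + (-5*6 + 2) = -3 + (-30 + 2) = -3 - 28 = -31)
(√(C + 48) + V(R))*154 = (√(-31 + 48) - 1/12)*154 = (√17 - 1/12)*154 = (-1/12 + √17)*154 = -77/6 + 154*√17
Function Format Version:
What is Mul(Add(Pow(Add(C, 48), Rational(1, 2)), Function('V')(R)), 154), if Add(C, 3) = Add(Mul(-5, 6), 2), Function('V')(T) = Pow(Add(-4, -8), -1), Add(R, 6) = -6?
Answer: Add(Rational(-77, 6), Mul(154, Pow(17, Rational(1, 2)))) ≈ 622.13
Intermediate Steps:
R = -12 (R = Add(-6, -6) = -12)
Function('V')(T) = Rational(-1, 12) (Function('V')(T) = Pow(-12, -1) = Rational(-1, 12))
C = -31 (C = Add(-3, Add(Mul(-5, 6), 2)) = Add(-3, Add(-30, 2)) = Add(-3, -28) = -31)
Mul(Add(Pow(Add(C, 48), Rational(1, 2)), Function('V')(R)), 154) = Mul(Add(Pow(Add(-31, 48), Rational(1, 2)), Rational(-1, 12)), 154) = Mul(Add(Pow(17, Rational(1, 2)), Rational(-1, 12)), 154) = Mul(Add(Rational(-1, 12), Pow(17, Rational(1, 2))), 154) = Add(Rational(-77, 6), Mul(154, Pow(17, Rational(1, 2))))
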